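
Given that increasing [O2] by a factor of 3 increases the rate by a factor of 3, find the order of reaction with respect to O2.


rate ∝ [O2]^n
3^n = 3 → n = 1
Order in O2: 1

1


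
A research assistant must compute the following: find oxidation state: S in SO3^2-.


x + 3(-2) = -2, so x = +4
Oxidation number: +4

+4


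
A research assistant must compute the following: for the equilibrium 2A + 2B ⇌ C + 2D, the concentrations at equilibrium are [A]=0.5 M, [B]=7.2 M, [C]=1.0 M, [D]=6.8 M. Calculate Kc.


Kc = [C][D]^2/([A]^2[B]^2)
= (1.0^1 × 6.8^2)/(0.5^2 × 7.2^2)
= 46.24/12.96
= 3.568

3.568


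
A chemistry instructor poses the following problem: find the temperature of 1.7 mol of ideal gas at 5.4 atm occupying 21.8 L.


PV = nRT  (R = 0.08206 L·atm/(mol·K))
T = PV/(nR) = 5.4×21.8/(1.7×0.08206)
= 117.72/0.139502
= 843.86 K

843.86 K


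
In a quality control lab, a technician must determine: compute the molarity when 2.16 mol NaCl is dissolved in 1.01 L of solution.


M = n/V = 2.16/1.01 = 2.139 mol/L

2.139 M


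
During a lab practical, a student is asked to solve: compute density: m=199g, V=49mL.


ρ = mass/volume
= 199/49
= 4.061 g/mL

4.061 g/mL


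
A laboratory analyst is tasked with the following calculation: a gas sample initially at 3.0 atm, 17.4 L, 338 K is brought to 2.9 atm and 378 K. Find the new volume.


P1V1/T1 = P2V2/T2
V2 = P1V1T2/(T1P2)
= 3.0×17.4×378/(338×2.9)
= 20.13 L

20.13 L


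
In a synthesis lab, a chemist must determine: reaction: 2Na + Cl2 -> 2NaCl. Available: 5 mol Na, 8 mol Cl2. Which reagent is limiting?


Mole ratio available / coefficient:
  Na: 5/2 = 2.500
  Cl2: 8/1 = 8.000
Smaller ratio is limiting.

Na


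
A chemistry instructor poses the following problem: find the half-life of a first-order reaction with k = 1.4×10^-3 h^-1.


t½ = ln2/k = 0.693147/(1.4×10^-3 h^-1)
= 495.1 h

495.1 h


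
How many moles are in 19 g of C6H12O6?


M(C6H12O6) = 180.16 g/mol
n = mass/M = 19/180.16 = 0.1055 mol

0.1055 mol


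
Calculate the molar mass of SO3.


M(SO3) = 1×32.07 + 3×16.0
= 32.07 + 48.0
= 80.07 g/mol

80.07 g/mol


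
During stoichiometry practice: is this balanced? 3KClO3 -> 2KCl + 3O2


Equation: 3KClO3 -> 2KCl + 3O2
Check atoms: Cl: 3≠2, K: 3≠2, O: 9≠6
Not balanced

No, not balanced


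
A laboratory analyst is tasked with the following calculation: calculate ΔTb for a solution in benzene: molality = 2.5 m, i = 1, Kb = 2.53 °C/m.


ΔTb = Kb × m × i
= 2.53 × 2.5 × 1
= 6.325 °C

6.325 °C


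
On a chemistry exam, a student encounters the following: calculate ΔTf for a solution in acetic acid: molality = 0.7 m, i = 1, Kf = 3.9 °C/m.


ΔTf = Kf × m × i
= 3.9 × 0.7 × 1
= 2.73 °C

2.73 °C


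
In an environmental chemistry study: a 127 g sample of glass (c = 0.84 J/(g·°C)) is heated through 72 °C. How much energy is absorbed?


q = mcΔT = 127 × 0.84 × 72
= 7680.96 J

7680.96 J


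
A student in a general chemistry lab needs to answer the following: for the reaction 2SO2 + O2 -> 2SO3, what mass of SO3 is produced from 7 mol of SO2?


Mole ratio SO3:SO2 = 2:2
n(SO3) = 7 × 2/2 = 7.000 mol
mass = 7.000 × 80.07 = 560.49 g

560.49 g


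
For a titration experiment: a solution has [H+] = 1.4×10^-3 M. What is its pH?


pH = -log10([H+]) = -log10(1.4×10^-3)
= 3 - log10(1.4)
= 3 - 0.15
= 2.85

2.85


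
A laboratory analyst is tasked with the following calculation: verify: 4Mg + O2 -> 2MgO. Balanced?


Equation: 4Mg + O2 -> 2MgO
Check atoms: Mg: 4≠2, O: 2=2
Not balanced

No, not balanced


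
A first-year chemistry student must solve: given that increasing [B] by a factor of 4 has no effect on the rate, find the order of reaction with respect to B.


rate ∝ [B]^n
rate ∝ [B]^0
Order in B: 0

0


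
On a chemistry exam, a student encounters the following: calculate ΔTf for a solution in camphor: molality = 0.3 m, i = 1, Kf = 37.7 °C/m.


ΔTf = Kf × m × i
= 37.7 × 0.3 × 1
= 11.31 °C

11.31 °C


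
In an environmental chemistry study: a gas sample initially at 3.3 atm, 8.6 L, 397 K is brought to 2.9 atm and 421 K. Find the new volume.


P1V1/T1 = P2V2/T2
V2 = P1V1T2/(T1P2)
= 3.3×8.6×421/(397×2.9)
= 10.378 L

10.378 L


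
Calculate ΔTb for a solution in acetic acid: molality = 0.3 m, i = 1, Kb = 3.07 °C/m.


ΔTb = Kb × m × i
= 3.07 × 0.3 × 1
= 0.921 °C

0.921 °C


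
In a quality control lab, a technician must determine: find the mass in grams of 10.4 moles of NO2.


M(NO2) = 46.01 g/mol
mass = n × M = 10.4 × 46.01 = 478.50 g

478.50 g


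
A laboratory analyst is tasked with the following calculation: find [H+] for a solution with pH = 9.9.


[H+] = 10^(-pH) = 10^(-9.9)
= 1.26×10^-10 M

1.26×10^-10 M


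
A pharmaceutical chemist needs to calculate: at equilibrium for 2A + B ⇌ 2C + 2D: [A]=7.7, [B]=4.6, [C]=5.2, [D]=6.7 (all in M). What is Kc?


Kc = [C]^2[D]^2/([A]^2[B])
= (5.2^2 × 6.7^2)/(7.7^2 × 4.6^1)
= 1213.8256/272.734
= 4.451

4.451


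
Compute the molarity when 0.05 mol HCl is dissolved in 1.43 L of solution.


M = n/V = 0.05/1.43 = 0.035 mol/L

0.035 M


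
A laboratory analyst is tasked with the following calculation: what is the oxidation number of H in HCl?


H is +1 with nonmetals
Oxidation number: +1

+1


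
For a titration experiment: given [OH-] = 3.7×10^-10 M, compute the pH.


pOH = -log10([OH-]) = -log10(3.7×10^-10)
= 10 - log10(3.7) = 9.43
pH = 14 - pOH = 14 - 9.43 = 4.57

4.57


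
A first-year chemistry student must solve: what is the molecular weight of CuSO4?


M(CuSO4) = 1×63.55 + 1×32.07 + 4×16.0
= 63.55 + 32.07 + 64.0
= 159.62 g/mol

159.62 g/mol


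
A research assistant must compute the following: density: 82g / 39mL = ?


ρ = mass/volume
= 82/39
= 2.103 g/mL

2.103 g/mL


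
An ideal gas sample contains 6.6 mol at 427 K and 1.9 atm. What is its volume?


PV = nRT  (R = 0.08206 L·atm/(mol·K))
V = nRT/P = 6.6×0.08206×427/1.9
= 121.717 L

121.717 L


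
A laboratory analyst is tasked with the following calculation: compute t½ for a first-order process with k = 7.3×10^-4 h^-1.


t½ = ln2/k = 0.693147/(7.3×10^-4 h^-1)
= 949.5 h

949.5 h


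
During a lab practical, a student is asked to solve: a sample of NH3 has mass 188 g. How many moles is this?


M(NH3) = 17.03 g/mol
n = mass/M = 188/17.03 = 11.0393 mol

11.0393 mol


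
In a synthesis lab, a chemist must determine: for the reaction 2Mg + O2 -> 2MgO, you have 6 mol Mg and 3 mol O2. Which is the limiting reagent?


Mole ratio available / coefficient:
  Mg: 6/2 = 3.000
  O2: 3/1 = 3.000
Smaller ratio is limiting.

neither (stoichiometric); Mg and O2 are fully consumed


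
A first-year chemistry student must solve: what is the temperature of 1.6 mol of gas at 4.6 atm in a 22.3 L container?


PV = nRT  (R = 0.08206 L·atm/(mol·K))
T = PV/(nR) = 4.6×22.3/(1.6×0.08206)
= 102.58/0.131296
= 781.29 K

781.29 K


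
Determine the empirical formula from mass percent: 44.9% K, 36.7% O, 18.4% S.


Assume 100 g sample. Moles of each element:
  K: 44.9/39.1 = 1.148 mol
  O: 36.7/16.0 = 2.294 mol
  S: 18.4/32.07 = 0.574 mol
Divide by smallest (0.574):
  K: 1.148/0.574 = 2.0
  O: 2.294/0.574 = 4.0
  S: 0.574/0.574 = 1.0
Empirical formula: K2SO4

K2SO4


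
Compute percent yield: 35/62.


% yield = actual/theoretical × 100
= 35/62 × 100
= 56.45%

56.45%


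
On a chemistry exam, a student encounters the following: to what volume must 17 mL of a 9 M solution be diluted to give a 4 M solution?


C1V1 = C2V2
9 × 17 = 4 × V2
V2 = 153/4 = 38.25 mL

38.25 mL


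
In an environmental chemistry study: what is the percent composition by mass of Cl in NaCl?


M(NaCl) = 1×22.99 + 1×35.45 = 58.44 g/mol
Mass of Cl = 1 × 35.45 = 35.45 g/mol
% Cl = 35.45/58.44 × 100 = 60.66%

60.66%


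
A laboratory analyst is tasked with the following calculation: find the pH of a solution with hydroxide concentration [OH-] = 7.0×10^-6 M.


pOH = -log10([OH-]) = -log10(7.0×10^-6)
= 6 - log10(7.0) = 5.15
pH = 14 - pOH = 14 - 5.15 = 8.85

8.85


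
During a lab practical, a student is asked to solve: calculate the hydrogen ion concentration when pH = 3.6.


[H+] = 10^(-pH) = 10^(-3.6)
= 2.51×10^-4 M

2.51×10^-4 M


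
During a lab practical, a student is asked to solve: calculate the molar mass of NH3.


M(NH3) = 1×14.01 + 3×1.008
= 14.01 + 3.02
= 17.03 g/mol

17.03 g/mol


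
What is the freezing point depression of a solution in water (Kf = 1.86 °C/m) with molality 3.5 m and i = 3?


ΔTf = Kf × m × i
= 1.86 × 3.5 × 3
= 19.53 °C

19.53 °C


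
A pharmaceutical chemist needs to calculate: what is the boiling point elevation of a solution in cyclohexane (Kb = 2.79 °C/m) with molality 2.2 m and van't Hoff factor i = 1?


ΔTb = Kb × m × i
= 2.79 × 2.2 × 1
= 6.138 °C

6.138 °C


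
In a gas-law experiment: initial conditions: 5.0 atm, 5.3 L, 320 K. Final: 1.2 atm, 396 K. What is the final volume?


P1V1/T1 = P2V2/T2
V2 = P1V1T2/(T1P2)
= 5.0×5.3×396/(320×1.2)
= 27.328 L

27.328 L


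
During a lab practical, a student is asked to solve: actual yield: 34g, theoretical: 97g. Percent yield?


% yield = actual/theoretical × 100
= 34/97 × 100
= 35.05%

35.05%


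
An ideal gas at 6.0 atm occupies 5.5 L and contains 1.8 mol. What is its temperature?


PV = nRT  (R = 0.08206 L·atm/(mol·K))
T = PV/(nR) = 6.0×5.5/(1.8×0.08206)
= 33.00/0.147708
= 223.41 K

223.41 K


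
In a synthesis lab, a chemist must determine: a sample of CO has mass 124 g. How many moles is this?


M(CO) = 28.01 g/mol
n = mass/M = 124/28.01 = 4.427 mol

4.427 mol


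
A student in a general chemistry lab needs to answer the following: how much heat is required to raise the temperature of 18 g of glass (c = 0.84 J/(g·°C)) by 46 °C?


q = mcΔT = 18 × 0.84 × 46
= 695.52 J

695.52 J


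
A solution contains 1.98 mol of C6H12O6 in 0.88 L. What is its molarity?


M = n/V = 1.98/0.88 = 2.250 mol/L

2.250 M


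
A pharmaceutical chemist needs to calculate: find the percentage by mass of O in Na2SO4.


M(Na2SO4) = 2×22.99 + 1×32.07 + 4×16.0 = 142.05 g/mol
Mass of O = 4 × 16.0 = 64.00 g/mol
% O = 64.00/142.05 × 100 = 45.05%

45.05%


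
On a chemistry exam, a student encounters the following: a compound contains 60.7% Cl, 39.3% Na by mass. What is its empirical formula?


Assume 100 g sample. Moles of each element:
  Cl: 60.7/35.45 = 1.712 mol
  Na: 39.3/22.99 = 1.709 mol
Divide by smallest (1.709):
  Cl: 1.712/1.709 = 1.0
  Na: 1.709/1.709 = 1.0
Empirical formula: NaCl

NaCl


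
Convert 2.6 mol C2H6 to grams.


M(C2H6) = 30.07 g/mol
mass = n × M = 2.6 × 30.07 = 78.18 g

78.18 g


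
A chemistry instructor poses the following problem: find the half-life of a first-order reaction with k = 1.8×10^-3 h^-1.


t½ = ln2/k = 0.693147/(1.8×10^-3 h^-1)
= 385.1 h

385.1 h


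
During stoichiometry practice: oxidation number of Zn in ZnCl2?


Zn is +2
Oxidation number: +2

+2


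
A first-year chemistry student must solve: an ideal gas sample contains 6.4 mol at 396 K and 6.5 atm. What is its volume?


PV = nRT  (R = 0.08206 L·atm/(mol·K))
V = nRT/P = 6.4×0.08206×396/6.5
= 31.996 L

31.996 L


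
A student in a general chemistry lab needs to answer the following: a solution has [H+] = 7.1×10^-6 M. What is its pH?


pH = -log10([H+]) = -log10(7.1×10^-6)
= 6 - log10(7.1)
= 6 - 0.85
= 5.15

5.15


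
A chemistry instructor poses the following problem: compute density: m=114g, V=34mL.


ρ = mass/volume
= 114/34
= 3.353 g/mL

3.353 g/mL


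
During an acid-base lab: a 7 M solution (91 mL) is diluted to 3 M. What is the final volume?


C1V1 = C2V2
7 × 91 = 3 × V2
V2 = 637/3 = 212.33 mL

212.33 mL


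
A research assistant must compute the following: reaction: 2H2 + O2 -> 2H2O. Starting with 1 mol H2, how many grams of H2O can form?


Mole ratio H2O:H2 = 2:2
n(H2O) = 1 × 2/2 = 1.000 mol
mass = 1.000 × 18.02 = 18.02 g

18.02 g


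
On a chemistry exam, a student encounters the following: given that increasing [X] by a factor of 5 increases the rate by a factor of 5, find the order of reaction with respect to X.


rate ∝ [X]^n
5^n = 5 → n = 1
Order in X: 1

1


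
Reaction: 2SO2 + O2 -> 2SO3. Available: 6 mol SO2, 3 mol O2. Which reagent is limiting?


Mole ratio available / coefficient:
  SO2: 6/2 = 3.000
  O2: 3/1 = 3.000
Smaller ratio is limiting.

neither (stoichiometric); SO2 and O2 are fully consumed


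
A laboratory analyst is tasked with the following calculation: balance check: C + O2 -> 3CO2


Equation: C + O2 -> 3CO2
Check atoms: C: 1≠3, O: 2≠6
Not balanced

No, not balanced


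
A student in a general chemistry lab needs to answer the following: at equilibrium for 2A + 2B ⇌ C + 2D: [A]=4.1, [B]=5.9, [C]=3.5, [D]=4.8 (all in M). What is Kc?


Kc = [C][D]^2/([A]^2[B]^2)
= (3.5^1 × 4.8^2)/(4.1^2 × 5.9^2)
= 80.64/585.1561
= 0.1378

0.1378


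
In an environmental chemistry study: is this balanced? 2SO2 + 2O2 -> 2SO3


Equation: 2SO2 + 2O2 -> 2SO3
Check atoms: O: 8≠6, S: 2=2
Not balanced

No, not balanced


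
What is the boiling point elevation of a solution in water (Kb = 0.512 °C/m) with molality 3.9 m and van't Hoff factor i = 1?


ΔTb = Kb × m × i
= 0.512 × 3.9 × 1
= 1.9968 °C

1.9968 °C


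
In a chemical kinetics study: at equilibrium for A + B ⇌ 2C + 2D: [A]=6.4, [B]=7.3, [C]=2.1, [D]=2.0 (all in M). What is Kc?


Kc = [C]^2[D]^2/([A][B])
= (2.1^2 × 2.0^2)/(6.4^1 × 7.3^1)
= 17.64/46.72
= 0.3776

0.3776


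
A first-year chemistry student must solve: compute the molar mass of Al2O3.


M(Al2O3) = 2×26.98 + 3×16.0
= 53.96 + 48.0
= 101.96 g/mol

101.96 g/mol


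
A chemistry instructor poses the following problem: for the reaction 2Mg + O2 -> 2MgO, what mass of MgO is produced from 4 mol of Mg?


Mole ratio MgO:Mg = 2:2
n(MgO) = 4 × 2/2 = 4.000 mol
mass = 4.000 × 40.31 = 161.24 g

161.24 g


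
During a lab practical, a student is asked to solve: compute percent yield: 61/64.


% yield = actual/theoretical × 100
= 61/64 × 100
= 95.31%

95.31%


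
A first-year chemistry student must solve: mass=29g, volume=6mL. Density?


ρ = mass/volume
= 29/6
= 4.833 g/mL

4.833 g/mL


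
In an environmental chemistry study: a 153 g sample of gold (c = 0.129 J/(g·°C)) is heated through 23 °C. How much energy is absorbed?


q = mcΔT = 153 × 0.129 × 23
= 453.95 J

453.95 J


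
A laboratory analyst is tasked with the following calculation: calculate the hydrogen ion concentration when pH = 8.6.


[H+] = 10^(-pH) = 10^(-8.6)
= 2.51×10^-9 M

2.51×10^-9 M


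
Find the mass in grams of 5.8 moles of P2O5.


M(P2O5) = 141.94 g/mol
mass = n × M = 5.8 × 141.94 = 823.25 g

823.25 g


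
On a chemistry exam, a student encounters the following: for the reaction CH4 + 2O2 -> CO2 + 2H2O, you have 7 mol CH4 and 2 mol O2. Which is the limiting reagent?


Mole ratio available / coefficient:
  CH4: 7/1 = 7.000
  O2: 2/2 = 1.000
Smaller ratio is limiting.

O2


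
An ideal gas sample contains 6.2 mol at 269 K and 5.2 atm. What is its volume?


PV = nRT  (R = 0.08206 L·atm/(mol·K))
V = nRT/P = 6.2×0.08206×269/5.2
= 26.319 L

26.319 L


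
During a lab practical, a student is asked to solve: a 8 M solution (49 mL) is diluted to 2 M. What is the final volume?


C1V1 = C2V2
8 × 49 = 2 × V2
V2 = 392/2 = 196.0 mL

196.0 mL


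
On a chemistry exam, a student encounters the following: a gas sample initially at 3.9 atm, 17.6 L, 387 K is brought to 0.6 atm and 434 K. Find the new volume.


P1V1/T1 = P2V2/T2
V2 = P1V1T2/(T1P2)
= 3.9×17.6×434/(387×0.6)
= 128.294 L

128.294 L


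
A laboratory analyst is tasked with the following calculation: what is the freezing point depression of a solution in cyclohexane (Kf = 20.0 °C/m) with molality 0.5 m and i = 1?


ΔTf = Kf × m × i
= 20.0 × 0.5 × 1
= 10.0 °C

10.0 °C


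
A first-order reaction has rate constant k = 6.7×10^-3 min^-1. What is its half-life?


t½ = ln2/k = 0.693147/(6.7×10^-3 min^-1)
= 103.5 min

103.5 min


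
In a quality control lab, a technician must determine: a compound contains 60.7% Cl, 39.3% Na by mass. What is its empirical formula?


Assume 100 g sample. Moles of each element:
  Cl: 60.7/35.45 = 1.712 mol
  Na: 39.3/22.99 = 1.709 mol
Divide by smallest (1.709):
  Cl: 1.712/1.709 = 1.0
  Na: 1.709/1.709 = 1.0
Empirical formula: NaCl

NaCl


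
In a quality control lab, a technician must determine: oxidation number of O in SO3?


O is usually -2
Oxidation number: -2

-2


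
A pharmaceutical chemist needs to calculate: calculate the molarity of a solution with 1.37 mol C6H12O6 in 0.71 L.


M = n/V = 1.37/0.71 = 1.930 mol/L

1.930 M


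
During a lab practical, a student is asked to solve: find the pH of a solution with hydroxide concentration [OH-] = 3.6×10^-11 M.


pOH = -log10([OH-]) = -log10(3.6×10^-11)
= 11 - log10(3.6) = 10.44
pH = 14 - pOH = 14 - 10.44 = 3.56

3.56


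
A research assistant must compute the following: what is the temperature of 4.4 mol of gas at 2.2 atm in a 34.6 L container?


PV = nRT  (R = 0.08206 L·atm/(mol·K))
T = PV/(nR) = 2.2×34.6/(4.4×0.08206)
= 76.12/0.361064
= 210.82 K

210.82 K


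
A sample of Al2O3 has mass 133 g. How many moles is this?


M(Al2O3) = 101.96 g/mol
n = mass/M = 133/101.96 = 1.3044 mol

1.3044 mol


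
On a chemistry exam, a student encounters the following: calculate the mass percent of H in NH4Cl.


M(NH4Cl) = 1×14.01 + 4×1.008 + 1×35.45 = 53.492 g/mol
Mass of H = 4 × 1.008 = 4.032 g/mol
% H = 4.032/53.492 × 100 = 7.54%

7.54%


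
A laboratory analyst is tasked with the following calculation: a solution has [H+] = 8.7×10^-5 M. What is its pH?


pH = -log10([H+]) = -log10(8.7×10^-5)
= 5 - log10(8.7)
= 5 - 0.94
= 4.06

4.06


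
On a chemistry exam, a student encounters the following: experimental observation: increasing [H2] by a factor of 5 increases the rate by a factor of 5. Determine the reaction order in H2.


rate ∝ [H2]^n
5^n = 5 → n = 1
Order in H2: 1

1


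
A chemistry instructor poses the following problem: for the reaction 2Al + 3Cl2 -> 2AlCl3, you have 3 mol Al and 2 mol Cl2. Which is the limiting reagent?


Mole ratio available / coefficient:
  Al: 3/2 = 1.500
  Cl2: 2/3 = 0.667
Smaller ratio is limiting.

Cl2


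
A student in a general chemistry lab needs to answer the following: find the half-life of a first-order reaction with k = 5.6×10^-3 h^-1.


t½ = ln2/k = 0.693147/(5.6×10^-3 h^-1)
= 123.8 h

123.8 h


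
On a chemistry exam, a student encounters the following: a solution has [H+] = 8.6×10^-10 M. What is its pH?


pH = -log10([H+]) = -log10(8.6×10^-10)
= 10 - log10(8.6)
= 10 - 0.93
= 9.07

9.07


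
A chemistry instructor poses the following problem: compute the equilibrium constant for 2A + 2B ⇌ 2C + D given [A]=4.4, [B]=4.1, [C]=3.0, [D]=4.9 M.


Kc = [C]^2[D]/([A]^2[B]^2)
= (3.0^2 × 4.9^1)/(4.4^2 × 4.1^2)
= 44.1/325.4416
= 0.1355

0.1355


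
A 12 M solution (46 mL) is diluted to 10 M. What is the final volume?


C1V1 = C2V2
12 × 46 = 10 × V2
V2 = 552/10 = 55.2 mL

55.2 mL


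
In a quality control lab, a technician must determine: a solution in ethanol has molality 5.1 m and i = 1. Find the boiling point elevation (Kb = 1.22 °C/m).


ΔTb = Kb × m × i
= 1.22 × 5.1 × 1
= 6.222 °C

6.222 °C


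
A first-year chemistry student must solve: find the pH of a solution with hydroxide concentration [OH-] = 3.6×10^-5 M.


pOH = -log10([OH-]) = -log10(3.6×10^-5)
= 5 - log10(3.6) = 4.44
pH = 14 - pOH = 14 - 4.44 = 9.56

9.56


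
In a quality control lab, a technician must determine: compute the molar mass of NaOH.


M(NaOH) = 1×22.99 + 1×16.0 + 1×1.008
= 22.99 + 16.0 + 1.01
= 40.0 g/mol

40.0 g/mol


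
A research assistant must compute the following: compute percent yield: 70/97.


% yield = actual/theoretical × 100
= 70/97 × 100
= 72.16%

72.16%


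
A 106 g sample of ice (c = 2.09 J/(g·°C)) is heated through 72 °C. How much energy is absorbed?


q = mcΔT = 106 × 2.09 × 72
= 15950.88 J

15950.88 J


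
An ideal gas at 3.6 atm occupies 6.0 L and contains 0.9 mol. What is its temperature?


PV = nRT  (R = 0.08206 L·atm/(mol·K))
T = PV/(nR) = 3.6×6.0/(0.9×0.08206)
= 21.60/0.073854
= 292.47 K

292.47 K


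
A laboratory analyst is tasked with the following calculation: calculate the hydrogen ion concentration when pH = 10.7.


[H+] = 10^(-pH) = 10^(-10.7)
= 2.0×10^-11 M

2.0×10^-11 M


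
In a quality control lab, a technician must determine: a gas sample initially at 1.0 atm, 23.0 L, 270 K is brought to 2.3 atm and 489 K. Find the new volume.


P1V1/T1 = P2V2/T2
V2 = P1V1T2/(T1P2)
= 1.0×23.0×489/(270×2.3)
= 18.111 L

18.111 L


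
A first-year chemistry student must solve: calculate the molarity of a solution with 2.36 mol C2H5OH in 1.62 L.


M = n/V = 2.36/1.62 = 1.457 mol/L

1.457 M


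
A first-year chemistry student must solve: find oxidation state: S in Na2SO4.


2(+1) + x + 4(-2) = 0, so x = +6
Oxidation number: +6

+6


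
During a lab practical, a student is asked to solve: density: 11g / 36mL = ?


ρ = mass/volume
= 11/36
= 0.306 g/mL

0.306 g/mL


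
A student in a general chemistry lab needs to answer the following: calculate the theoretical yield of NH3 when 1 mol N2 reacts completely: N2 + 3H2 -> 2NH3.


Mole ratio NH3:N2 = 2:1
n(NH3) = 1 × 2/1 = 2.000 mol
mass = 2.000 × 17.03 = 34.06 g

34.06 g


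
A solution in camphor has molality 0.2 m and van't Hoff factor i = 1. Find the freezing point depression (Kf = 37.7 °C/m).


ΔTf = Kf × m × i
= 37.7 × 0.2 × 1
= 7.54 °C

7.54 °C


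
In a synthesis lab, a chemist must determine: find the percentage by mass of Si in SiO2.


M(SiO2) = 1×28.09 + 2×16.0 = 60.09 g/mol
Mass of Si = 1 × 28.09 = 28.09 g/mol
% Si = 28.09/60.09 × 100 = 46.75%

46.75%


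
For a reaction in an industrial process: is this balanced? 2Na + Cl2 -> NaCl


Equation: 2Na + Cl2 -> NaCl
Check atoms: Cl: 2≠1, Na: 2≠1
Not balanced

No, not balanced


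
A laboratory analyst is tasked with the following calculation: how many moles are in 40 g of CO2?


M(CO2) = 44.01 g/mol
n = mass/M = 40/44.01 = 0.9089 mol

0.9089 mol


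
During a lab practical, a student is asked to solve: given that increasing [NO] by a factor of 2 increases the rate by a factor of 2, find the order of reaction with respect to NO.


rate ∝ [NO]^n
2^n = 2 → n = 1
Order in NO: 1

1


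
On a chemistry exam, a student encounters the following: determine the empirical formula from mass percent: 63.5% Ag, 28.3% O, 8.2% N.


Assume 100 g sample. Moles of each element:
  Ag: 63.5/107.87 = 0.589 mol
  O: 28.3/16.0 = 1.769 mol
  N: 8.2/14.01 = 0.585 mol
Divide by smallest (0.585):
  Ag: 0.589/0.585 = 1.01
  O: 1.769/0.585 = 3.02
  N: 0.585/0.585 = 1.0
Empirical formula: AgNO3

AgNO3


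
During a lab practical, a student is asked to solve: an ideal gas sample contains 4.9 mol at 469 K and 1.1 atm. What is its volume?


PV = nRT  (R = 0.08206 L·atm/(mol·K))
V = nRT/P = 4.9×0.08206×469/1.1
= 171.438 L

171.438 L


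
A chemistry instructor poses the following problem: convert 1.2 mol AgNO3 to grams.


M(AgNO3) = 169.88 g/mol
mass = n × M = 1.2 × 169.88 = 203.86 g

203.86 g


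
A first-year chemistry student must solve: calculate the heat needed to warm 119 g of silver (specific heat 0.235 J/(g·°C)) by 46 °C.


q = mcΔT = 119 × 0.235 × 46
= 1286.39 J

1286.39 J


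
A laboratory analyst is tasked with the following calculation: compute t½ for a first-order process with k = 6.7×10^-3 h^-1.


t½ = ln2/k = 0.693147/(6.7×10^-3 h^-1)
= 103.5 h

103.5 h


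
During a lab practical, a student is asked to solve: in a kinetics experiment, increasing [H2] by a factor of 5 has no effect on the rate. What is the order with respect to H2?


rate ∝ [H2]^n
rate ∝ [H2]^0
Order in H2: 0

0


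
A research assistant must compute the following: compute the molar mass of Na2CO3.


M(Na2CO3) = 2×22.99 + 1×12.01 + 3×16.0
= 45.98 + 12.01 + 48.0
= 105.99 g/mol

105.99 g/mol


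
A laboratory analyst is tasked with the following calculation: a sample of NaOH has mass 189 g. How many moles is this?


M(NaOH) = 40.0 g/mol
n = mass/M = 189/40.0 = 4.725 mol

4.725 mol


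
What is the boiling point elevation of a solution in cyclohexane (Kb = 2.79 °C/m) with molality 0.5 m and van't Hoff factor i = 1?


ΔTb = Kb × m × i
= 2.79 × 0.5 × 1
= 1.395 °C

1.395 °C


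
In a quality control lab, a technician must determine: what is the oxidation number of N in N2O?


2x + (-2) = 0, so x = +1
Oxidation number: +1

+1


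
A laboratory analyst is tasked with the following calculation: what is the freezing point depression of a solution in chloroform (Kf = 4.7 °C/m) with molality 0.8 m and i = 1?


ΔTf = Kf × m × i
= 4.7 × 0.8 × 1
= 3.76 °C

3.76 °C


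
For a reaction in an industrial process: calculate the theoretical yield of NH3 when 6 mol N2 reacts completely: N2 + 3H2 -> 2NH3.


Mole ratio NH3:N2 = 2:1
n(NH3) = 6 × 2/1 = 12.000 mol
mass = 12.000 × 17.03 = 204.36 g

204.36 g


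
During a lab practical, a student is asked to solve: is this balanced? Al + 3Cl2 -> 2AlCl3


Equation: Al + 3Cl2 -> 2AlCl3
Check atoms: Al: 1≠2, Cl: 6=6
Not balanced

No, not balanced


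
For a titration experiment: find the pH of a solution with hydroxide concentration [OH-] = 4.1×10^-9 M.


pOH = -log10([OH-]) = -log10(4.1×10^-9)
= 9 - log10(4.1) = 8.39
pH = 14 - pOH = 14 - 8.39 = 5.61

5.61


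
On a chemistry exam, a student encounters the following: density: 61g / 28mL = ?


ρ = mass/volume
= 61/28
= 2.179 g/mL

2.179 g/mL


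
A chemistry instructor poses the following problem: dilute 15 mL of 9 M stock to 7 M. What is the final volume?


C1V1 = C2V2
9 × 15 = 7 × V2
V2 = 135/7 = 19.29 mL

19.29 mL


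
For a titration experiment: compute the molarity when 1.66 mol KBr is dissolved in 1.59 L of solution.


M = n/V = 1.66/1.59 = 1.044 mol/L

1.044 M


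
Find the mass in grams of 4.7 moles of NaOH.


M(NaOH) = 40.0 g/mol
mass = n × M = 4.7 × 40.0 = 188.00 g

188.00 g


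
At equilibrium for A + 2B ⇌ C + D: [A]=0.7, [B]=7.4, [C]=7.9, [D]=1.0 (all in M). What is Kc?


Kc = [C][D]/([A][B]^2)
= (7.9^1 × 1.0^1)/(0.7^1 × 7.4^2)
= 7.9/38.332
= 0.2061

0.2061


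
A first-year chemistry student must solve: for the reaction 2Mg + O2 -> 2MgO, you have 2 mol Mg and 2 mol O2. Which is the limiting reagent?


Mole ratio available / coefficient:
  Mg: 2/2 = 1.000
  O2: 2/1 = 2.000
Smaller ratio is limiting.

Mg


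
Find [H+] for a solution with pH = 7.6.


[H+] = 10^(-pH) = 10^(-7.6)
= 2.51×10^-8 M

2.51×10^-8 M


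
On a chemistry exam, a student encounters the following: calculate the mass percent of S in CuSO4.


M(CuSO4) = 1×63.55 + 1×32.07 + 4×16.0 = 159.62 g/mol
Mass of S = 1 × 32.07 = 32.07 g/mol
% S = 32.07/159.62 × 100 = 20.09%

20.09%


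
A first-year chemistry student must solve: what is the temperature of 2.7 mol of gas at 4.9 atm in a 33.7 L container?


PV = nRT  (R = 0.08206 L·atm/(mol·K))
T = PV/(nR) = 4.9×33.7/(2.7×0.08206)
= 165.13/0.221562
= 745.30 K

745.30 K


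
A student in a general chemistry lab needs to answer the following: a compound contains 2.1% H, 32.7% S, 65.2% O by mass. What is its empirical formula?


Assume 100 g sample. Moles of each element:
  H: 2.1/1.008 = 2.083 mol
  S: 32.7/32.07 = 1.02 mol
  O: 65.2/16.0 = 4.075 mol
Divide by smallest (1.02):
  H: 2.083/1.02 = 2.04
  S: 1.02/1.02 = 1.0
  O: 4.075/1.02 = 4.0
Empirical formula: H2SO4

H2SO4


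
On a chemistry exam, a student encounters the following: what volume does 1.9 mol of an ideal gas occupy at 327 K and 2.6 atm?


PV = nRT  (R = 0.08206 L·atm/(mol·K))
V = nRT/P = 1.9×0.08206×327/2.6
= 19.609 L

19.609 L


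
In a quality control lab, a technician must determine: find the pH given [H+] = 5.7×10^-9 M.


pH = -log10([H+]) = -log10(5.7×10^-9)
= 9 - log10(5.7)
= 9 - 0.76
= 8.24

8.24


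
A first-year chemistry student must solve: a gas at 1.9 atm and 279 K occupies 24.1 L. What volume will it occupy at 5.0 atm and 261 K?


P1V1/T1 = P2V2/T2
V2 = P1V1T2/(T1P2)
= 1.9×24.1×261/(279×5.0)
= 8.567 L

8.567 L


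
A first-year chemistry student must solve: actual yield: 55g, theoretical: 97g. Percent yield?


% yield = actual/theoretical × 100
= 55/97 × 100
= 56.7%

56.7%


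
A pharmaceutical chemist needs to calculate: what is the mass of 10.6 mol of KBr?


M(KBr) = 119.0 g/mol
mass = n × M = 10.6 × 119.0 = 1261.40 g

1261.40 g


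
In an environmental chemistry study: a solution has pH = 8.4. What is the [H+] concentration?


[H+] = 10^(-pH) = 10^(-8.4)
= 3.98×10^-9 M

3.98×10^-9 M


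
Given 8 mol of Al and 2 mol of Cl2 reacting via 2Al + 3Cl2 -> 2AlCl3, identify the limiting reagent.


Mole ratio available / coefficient:
  Al: 8/2 = 4.000
  Cl2: 2/3 = 0.667
Smaller ratio is limiting.

Cl2


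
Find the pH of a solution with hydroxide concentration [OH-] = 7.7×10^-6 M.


pOH = -log10([OH-]) = -log10(7.7×10^-6)
= 6 - log10(7.7) = 5.11
pH = 14 - pOH = 14 - 5.11 = 8.89

8.89


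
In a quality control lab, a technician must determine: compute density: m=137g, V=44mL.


ρ = mass/volume
= 137/44
= 3.114 g/mL

3.114 g/mL


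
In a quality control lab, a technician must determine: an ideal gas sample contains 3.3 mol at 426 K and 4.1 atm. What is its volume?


PV = nRT  (R = 0.08206 L·atm/(mol·K))
V = nRT/P = 3.3×0.08206×426/4.1
= 28.137 L

28.137 L


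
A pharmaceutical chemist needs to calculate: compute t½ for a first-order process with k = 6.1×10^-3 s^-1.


t½ = ln2/k = 0.693147/(6.1×10^-3 s^-1)
= 113.6 s

113.6 s


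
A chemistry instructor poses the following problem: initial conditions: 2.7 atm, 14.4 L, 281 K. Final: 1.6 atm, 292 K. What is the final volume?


P1V1/T1 = P2V2/T2
V2 = P1V1T2/(T1P2)
= 2.7×14.4×292/(281×1.6)
= 25.251 L

25.251 L


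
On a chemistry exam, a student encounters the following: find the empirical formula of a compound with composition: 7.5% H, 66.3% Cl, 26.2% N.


Assume 100 g sample. Moles of each element:
  H: 7.5/1.008 = 7.44 mol
  Cl: 66.3/35.45 = 1.87 mol
  N: 26.2/14.01 = 1.87 mol
Divide by smallest (1.87):
  H: 7.44/1.87 = 3.98
  Cl: 1.87/1.87 = 1.0
  N: 1.87/1.87 = 1.0
Empirical formula: NH4Cl

NH4Cl


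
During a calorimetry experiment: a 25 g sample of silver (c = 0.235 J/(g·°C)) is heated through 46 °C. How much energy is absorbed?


q = mcΔT = 25 × 0.235 × 46
= 270.25 J

270.25 J


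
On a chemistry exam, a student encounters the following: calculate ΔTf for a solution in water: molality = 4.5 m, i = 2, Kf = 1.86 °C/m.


ΔTf = Kf × m × i
= 1.86 × 4.5 × 2
= 16.74 °C

16.74 °C


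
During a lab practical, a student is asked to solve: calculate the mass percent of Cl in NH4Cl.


M(NH4Cl) = 1×14.01 + 4×1.008 + 1×35.45 = 53.492 g/mol
Mass of Cl = 1 × 35.45 = 35.45 g/mol
% Cl = 35.45/53.492 × 100 = 66.27%

66.27%


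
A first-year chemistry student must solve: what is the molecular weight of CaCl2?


M(CaCl2) = 1×40.08 + 2×35.45
= 40.08 + 70.9
= 110.98 g/mol

110.98 g/mol


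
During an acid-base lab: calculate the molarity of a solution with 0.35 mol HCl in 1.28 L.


M = n/V = 0.35/1.28 = 0.273 mol/L

0.273 M


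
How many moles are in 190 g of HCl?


M(HCl) = 36.46 g/mol
n = mass/M = 190/36.46 = 5.2112 mol

5.2112 mol


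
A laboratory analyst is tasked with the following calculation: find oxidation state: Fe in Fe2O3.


2x + 3(-2) = 0, so x = +3
Oxidation number: +3

+3


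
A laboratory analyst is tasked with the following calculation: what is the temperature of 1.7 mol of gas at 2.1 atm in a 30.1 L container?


PV = nRT  (R = 0.08206 L·atm/(mol·K))
T = PV/(nR) = 2.1×30.1/(1.7×0.08206)
= 63.21/0.139502
= 453.11 K

453.11 K


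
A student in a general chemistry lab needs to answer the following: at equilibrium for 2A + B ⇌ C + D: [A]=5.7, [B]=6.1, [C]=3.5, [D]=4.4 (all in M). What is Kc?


Kc = [C][D]/([A]^2[B])
= (3.5^1 × 4.4^1)/(5.7^2 × 6.1^1)
= 15.4/198.189
= 0.07770

0.07770


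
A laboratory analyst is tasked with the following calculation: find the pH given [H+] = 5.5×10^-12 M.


pH = -log10([H+]) = -log10(5.5×10^-12)
= 12 - log10(5.5)
= 12 - 0.74
= 11.26

11.26


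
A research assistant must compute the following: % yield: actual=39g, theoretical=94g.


% yield = actual/theoretical × 100
= 39/94 × 100
= 41.49%

41.49%


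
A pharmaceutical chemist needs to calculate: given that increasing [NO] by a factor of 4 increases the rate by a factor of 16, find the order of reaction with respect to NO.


rate ∝ [NO]^n
4^n = 16 → n = 2
Order in NO: 2

2


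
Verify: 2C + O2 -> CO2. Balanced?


Equation: 2C + O2 -> CO2
Check atoms: C: 2≠1, O: 2=2
Not balanced

No, not balanced


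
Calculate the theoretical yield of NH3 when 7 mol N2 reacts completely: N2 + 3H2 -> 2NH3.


Mole ratio NH3:N2 = 2:1
n(NH3) = 7 × 2/1 = 14.000 mol
mass = 14.000 × 17.03 = 238.42 g

238.42 g


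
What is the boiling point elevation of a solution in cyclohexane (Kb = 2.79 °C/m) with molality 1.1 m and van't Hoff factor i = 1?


ΔTb = Kb × m × i
= 2.79 × 1.1 × 1
= 3.069 °C

3.069 °C


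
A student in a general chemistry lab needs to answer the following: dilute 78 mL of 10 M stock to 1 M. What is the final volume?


C1V1 = C2V2
10 × 78 = 1 × V2
V2 = 780/1 = 780.0 mL

780.0 mL


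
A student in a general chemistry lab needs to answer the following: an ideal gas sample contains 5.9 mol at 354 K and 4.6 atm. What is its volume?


PV = nRT  (R = 0.08206 L·atm/(mol·K))
V = nRT/P = 5.9×0.08206×354/4.6
= 37.259 L

37.259 L


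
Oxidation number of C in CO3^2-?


x + 3(-2) = -2, so x = +4
Oxidation number: +4

+4


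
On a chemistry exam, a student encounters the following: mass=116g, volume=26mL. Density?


ρ = mass/volume
= 116/26
= 4.462 g/mL

4.462 g/mL


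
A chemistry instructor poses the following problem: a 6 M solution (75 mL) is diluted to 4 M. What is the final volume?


C1V1 = C2V2
6 × 75 = 4 × V2
V2 = 450/4 = 112.5 mL

112.5 mL


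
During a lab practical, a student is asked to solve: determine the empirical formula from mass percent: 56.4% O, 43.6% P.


Assume 100 g sample. Moles of each element:
  O: 56.4/16.0 = 3.525 mol
  P: 43.6/30.97 = 1.408 mol
Divide by smallest (1.408):
  O: 3.525/1.408 = 2.5
  P: 1.408/1.408 = 1.0
Multiply all ratios by 2 to obtain whole numbers.
Empirical formula: P2O5

P2O5


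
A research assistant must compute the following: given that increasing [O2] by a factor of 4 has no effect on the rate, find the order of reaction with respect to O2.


rate ∝ [O2]^n
rate ∝ [O2]^0
Order in O2: 0

0


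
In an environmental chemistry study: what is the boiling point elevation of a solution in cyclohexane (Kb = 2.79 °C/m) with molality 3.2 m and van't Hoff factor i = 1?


ΔTb = Kb × m × i
= 2.79 × 3.2 × 1
= 8.928 °C

8.928 °C


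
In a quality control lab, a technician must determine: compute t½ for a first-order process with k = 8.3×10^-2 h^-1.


t½ = ln2/k = 0.693147/(8.3×10^-2 h^-1)
= 8.351 h

8.351 h


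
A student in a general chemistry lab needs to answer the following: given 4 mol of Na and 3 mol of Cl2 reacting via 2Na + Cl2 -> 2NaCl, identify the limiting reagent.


Mole ratio available / coefficient:
  Na: 4/2 = 2.000
  Cl2: 3/1 = 3.000
Smaller ratio is limiting.

Na


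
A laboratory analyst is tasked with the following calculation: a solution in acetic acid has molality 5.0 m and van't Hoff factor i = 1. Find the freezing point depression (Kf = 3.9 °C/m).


ΔTf = Kf × m × i
= 3.9 × 5.0 × 1
= 19.5 °C

19.5 °C


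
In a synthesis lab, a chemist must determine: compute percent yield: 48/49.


% yield = actual/theoretical × 100
= 48/49 × 100
= 97.96%

97.96%


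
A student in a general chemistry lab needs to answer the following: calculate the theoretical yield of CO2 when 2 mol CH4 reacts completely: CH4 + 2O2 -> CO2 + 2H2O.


Mole ratio CO2:CH4 = 1:1
n(CO2) = 2 × 1/1 = 2.000 mol
mass = 2.000 × 44.01 = 88.02 g

88.02 g


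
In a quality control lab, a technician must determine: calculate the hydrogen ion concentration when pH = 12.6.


[H+] = 10^(-pH) = 10^(-12.6)
= 2.51×10^-13 M

2.51×10^-13 M


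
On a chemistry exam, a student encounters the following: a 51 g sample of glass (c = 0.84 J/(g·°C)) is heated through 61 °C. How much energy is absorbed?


q = mcΔT = 51 × 0.84 × 61
= 2613.24 J

2613.24 J


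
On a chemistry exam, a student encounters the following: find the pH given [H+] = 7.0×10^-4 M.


pH = -log10([H+]) = -log10(7.0×10^-4)
= 4 - log10(7.0)
= 4 - 0.85
= 3.15

3.15


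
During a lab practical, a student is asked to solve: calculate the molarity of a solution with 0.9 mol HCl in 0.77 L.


M = n/V = 0.9/0.77 = 1.169 mol/L

1.169 M


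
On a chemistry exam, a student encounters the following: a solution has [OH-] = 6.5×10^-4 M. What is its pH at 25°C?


pOH = -log10([OH-]) = -log10(6.5×10^-4)
= 4 - log10(6.5) = 3.19
pH = 14 - pOH = 14 - 3.19 = 10.81

10.81


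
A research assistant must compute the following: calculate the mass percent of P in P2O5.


M(P2O5) = 2×30.97 + 5×16.0 = 141.94 g/mol
Mass of P = 2 × 30.97 = 61.94 g/mol
% P = 61.94/141.94 × 100 = 43.64%

43.64%


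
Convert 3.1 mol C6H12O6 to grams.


M(C6H12O6) = 180.16 g/mol
mass = n × M = 3.1 × 180.16 = 558.50 g

558.50 g


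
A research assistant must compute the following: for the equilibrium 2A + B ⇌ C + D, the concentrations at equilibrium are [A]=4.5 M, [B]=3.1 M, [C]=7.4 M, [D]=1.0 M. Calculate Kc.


Kc = [C][D]/([A]^2[B])
= (7.4^1 × 1.0^1)/(4.5^2 × 3.1^1)
= 7.4/62.775
= 0.1179

0.1179


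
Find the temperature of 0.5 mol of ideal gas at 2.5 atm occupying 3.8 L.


PV = nRT  (R = 0.08206 L·atm/(mol·K))
T = PV/(nR) = 2.5×3.8/(0.5×0.08206)
= 9.50/0.041030
= 231.54 K

231.54 K


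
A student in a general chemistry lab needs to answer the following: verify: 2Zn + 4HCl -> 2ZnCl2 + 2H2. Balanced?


Equation: 2Zn + 4HCl -> 2ZnCl2 + 2H2
Check atoms: Cl: 4=4, H: 4=4, Zn: 2=2
Balanced

Yes, balanced


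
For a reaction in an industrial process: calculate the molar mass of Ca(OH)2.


M(Ca(OH)2) = 1×40.08 + 2×16.0 + 2×1.008
= 40.08 + 32.0 + 2.02
= 74.1 g/mol

74.1 g/mol


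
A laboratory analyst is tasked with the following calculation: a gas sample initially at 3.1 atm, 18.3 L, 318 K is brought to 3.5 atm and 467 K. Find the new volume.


P1V1/T1 = P2V2/T2
V2 = P1V1T2/(T1P2)
= 3.1×18.3×467/(318×3.5)
= 23.803 L

23.803 L


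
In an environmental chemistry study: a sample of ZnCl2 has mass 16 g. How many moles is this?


M(ZnCl2) = 136.28 g/mol
n = mass/M = 16/136.28 = 0.1174 mol

0.1174 mol


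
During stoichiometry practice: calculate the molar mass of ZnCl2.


M(ZnCl2) = 1×65.38 + 2×35.45
= 65.38 + 70.9
= 136.28 g/mol

136.28 g/mol
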